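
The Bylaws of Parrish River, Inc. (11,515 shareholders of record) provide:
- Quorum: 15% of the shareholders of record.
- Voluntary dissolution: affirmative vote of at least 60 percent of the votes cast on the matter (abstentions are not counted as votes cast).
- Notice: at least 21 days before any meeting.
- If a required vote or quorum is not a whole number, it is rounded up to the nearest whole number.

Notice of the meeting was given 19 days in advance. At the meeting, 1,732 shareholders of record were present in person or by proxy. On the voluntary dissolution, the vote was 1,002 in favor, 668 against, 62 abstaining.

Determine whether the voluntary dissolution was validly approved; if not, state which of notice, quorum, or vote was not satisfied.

Notice: 19 days given; 21 required. Not satisfied.
Quorum: 15% of 11,515 = 1,727.25, rounded up to 1,728; 1,732 present. Satisfied.
Vote: requires three-fifths of the votes cast (1,732 − 62 abstaining = 1,670); 3/5 of 1670 = 1002, so 1,002 needed; 1,002 in favor. Satisfied.

Invalid — notice requirement not satisfied.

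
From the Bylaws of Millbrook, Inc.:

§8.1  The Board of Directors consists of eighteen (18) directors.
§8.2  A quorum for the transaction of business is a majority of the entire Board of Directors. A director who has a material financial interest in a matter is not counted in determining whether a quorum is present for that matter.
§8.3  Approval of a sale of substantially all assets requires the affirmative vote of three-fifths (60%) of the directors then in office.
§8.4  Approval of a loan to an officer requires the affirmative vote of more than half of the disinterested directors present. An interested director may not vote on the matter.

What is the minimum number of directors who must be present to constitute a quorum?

10

A majority of 18 is 10.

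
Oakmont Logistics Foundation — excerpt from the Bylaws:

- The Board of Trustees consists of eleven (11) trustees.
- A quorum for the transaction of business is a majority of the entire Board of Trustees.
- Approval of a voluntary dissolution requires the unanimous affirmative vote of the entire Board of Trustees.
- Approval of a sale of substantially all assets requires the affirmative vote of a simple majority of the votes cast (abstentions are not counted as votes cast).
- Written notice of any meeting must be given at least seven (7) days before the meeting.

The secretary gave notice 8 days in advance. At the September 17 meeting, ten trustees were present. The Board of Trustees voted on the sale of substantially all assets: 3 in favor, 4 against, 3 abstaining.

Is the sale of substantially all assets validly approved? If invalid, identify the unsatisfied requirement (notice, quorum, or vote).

Invalid — vote requirement not satisfied.

Notice: 8 days given; 7 required (8 ≥ 7). Satisfied.
Quorum: 10 present; quorum is 6. Satisfied.
Vote: the sale of substantially all assets requires a majority of the votes cast (10 present − 3 abstaining = 7). A majority of 7 is 4, so 4 affirmative votes are needed; 3 voted in favor. Not satisfied.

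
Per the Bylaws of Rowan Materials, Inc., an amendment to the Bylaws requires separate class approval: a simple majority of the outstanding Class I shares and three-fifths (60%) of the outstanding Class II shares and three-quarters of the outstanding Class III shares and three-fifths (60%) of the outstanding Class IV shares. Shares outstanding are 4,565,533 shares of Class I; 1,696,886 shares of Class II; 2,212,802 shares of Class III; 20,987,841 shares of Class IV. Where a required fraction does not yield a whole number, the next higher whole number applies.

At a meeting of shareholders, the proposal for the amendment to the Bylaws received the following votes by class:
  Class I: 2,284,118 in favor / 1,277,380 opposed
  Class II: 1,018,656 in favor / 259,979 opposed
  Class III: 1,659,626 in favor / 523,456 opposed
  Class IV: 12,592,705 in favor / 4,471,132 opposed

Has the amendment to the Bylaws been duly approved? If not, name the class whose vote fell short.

Approved — every class gave the required vote.

Class I: a majority of 4565533 is 2282767; 2,282,767 required, 2,284,118 in favor — approved.
Class II: 3/5 of 1696886 = 1018131.60, rounded up to 1018132; 1,018,132 required, 1,018,656 in favor — approved.
Class III: 3/4 of 2212802 = 1659601.50, rounded up to 1659602; 1,659,602 required, 1,659,626 in favor — approved.
Class IV: 3/5 of 20987841 = 12592704.60, rounded up to 12592705; 12,592,705 required, 12,592,705 in favor — approved.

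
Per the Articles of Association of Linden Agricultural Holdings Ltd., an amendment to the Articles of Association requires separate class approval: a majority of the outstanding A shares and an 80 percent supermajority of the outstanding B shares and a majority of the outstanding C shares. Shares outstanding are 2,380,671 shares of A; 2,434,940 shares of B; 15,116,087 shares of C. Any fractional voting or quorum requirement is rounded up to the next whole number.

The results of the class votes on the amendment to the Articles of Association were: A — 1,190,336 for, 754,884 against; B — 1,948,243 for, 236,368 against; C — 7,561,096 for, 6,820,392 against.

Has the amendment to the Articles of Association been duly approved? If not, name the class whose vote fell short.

Approved — every class gave the required vote.

A: a majority of 2380671 is 1190336; 1,190,336 required, 1,190,336 in favor — approved.
B: 4/5 of 2434940 = 1947952; 1,947,952 required, 1,948,243 in favor — approved.
C: a majority of 15116087 is 7558044; 7,558,044 required, 7,561,096 in favor — approved.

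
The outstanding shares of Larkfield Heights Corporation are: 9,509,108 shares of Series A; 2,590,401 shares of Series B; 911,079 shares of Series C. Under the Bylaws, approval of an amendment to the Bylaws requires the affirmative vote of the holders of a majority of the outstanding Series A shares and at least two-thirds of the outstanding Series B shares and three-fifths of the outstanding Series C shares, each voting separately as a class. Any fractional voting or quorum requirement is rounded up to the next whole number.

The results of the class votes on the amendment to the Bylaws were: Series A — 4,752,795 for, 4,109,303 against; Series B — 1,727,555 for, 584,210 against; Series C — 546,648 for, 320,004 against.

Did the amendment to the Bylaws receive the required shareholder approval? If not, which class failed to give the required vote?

Series A: a majority of 9509108 is 4754555; 4,754,555 required, 4,752,795 in favor — not approved.
Series B: 2/3 of 2590401 = 1726934; 1,726,934 required, 1,727,555 in favor — approved.
Series C: 3/5 of 911079 = 546647.40, rounded up to 546648; 546,648 required, 546,648 in favor — approved.

Not approved — the Series A shares did not give the required vote.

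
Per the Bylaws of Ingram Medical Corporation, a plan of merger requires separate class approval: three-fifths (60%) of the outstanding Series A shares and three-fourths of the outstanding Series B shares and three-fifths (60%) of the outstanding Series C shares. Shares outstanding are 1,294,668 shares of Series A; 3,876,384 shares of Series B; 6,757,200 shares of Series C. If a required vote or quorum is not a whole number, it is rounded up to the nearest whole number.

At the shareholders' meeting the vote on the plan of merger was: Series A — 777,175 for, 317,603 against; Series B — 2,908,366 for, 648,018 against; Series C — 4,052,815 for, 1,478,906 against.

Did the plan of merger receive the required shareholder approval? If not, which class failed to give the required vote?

Not approved — the Series C shares did not give the required vote.

Series A: 3/5 of 1294668 = 776800.80, rounded up to 776801; 776,801 required, 777,175 in favor — approved.
Series B: 3/4 of 3876384 = 2907288; 2,907,288 required, 2,908,366 in favor — approved.
Series C: 3/5 of 6757200 = 4054320; 4,054,320 required, 4,052,815 in favor — not approved.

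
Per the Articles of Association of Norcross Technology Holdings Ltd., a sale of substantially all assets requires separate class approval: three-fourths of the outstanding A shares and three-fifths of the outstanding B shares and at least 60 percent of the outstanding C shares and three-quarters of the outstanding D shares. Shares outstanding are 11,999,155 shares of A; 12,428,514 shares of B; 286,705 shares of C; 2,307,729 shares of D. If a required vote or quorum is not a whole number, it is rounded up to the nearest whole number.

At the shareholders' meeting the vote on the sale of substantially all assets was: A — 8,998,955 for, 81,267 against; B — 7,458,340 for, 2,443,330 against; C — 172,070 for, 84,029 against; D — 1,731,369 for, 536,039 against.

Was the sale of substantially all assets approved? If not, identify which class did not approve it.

A: 3/4 of 11999155 = 8999366.25, rounded up to 8999367; 8,999,367 required, 8,998,955 in favor — not approved.
B: 3/5 of 12428514 = 7457108.40, rounded up to 7457109; 7,457,109 required, 7,458,340 in favor — approved.
C: 3/5 of 286705 = 172023; 172,023 required, 172,070 in favor — approved.
D: 3/4 of 2307729 = 1730796.75, rounded up to 1730797; 1,730,797 required, 1,731,369 in favor — approved.

Not approved — the A shares did not give the required vote.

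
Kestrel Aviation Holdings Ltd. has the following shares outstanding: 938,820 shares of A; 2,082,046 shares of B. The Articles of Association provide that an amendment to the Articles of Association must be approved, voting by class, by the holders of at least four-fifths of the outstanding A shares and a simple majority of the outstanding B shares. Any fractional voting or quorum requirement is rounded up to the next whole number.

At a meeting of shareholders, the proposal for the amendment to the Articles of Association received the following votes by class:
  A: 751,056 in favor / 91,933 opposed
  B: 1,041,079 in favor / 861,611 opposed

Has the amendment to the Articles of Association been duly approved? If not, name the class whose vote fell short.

Approved — every class gave the required vote.

A: 4/5 of 938820 = 751056; 751,056 required, 751,056 in favor — approved.
B: a majority of 2082046 is 1041024; 1,041,024 required, 1,041,079 in favor — approved.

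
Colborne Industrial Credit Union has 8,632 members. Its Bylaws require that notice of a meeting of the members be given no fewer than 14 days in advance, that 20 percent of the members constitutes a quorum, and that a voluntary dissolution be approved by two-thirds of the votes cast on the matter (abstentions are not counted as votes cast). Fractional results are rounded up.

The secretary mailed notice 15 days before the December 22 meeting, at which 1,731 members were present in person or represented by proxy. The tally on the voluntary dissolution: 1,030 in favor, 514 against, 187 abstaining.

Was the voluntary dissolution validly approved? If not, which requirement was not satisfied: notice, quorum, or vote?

Valid — all requirements satisfied.

Notice: 15 days given; 14 required. Satisfied.
Quorum: 20% of 8,632 = 1,726.40, rounded up to 1,727; 1,731 present. Satisfied.
Vote: requires two-thirds of the votes cast (1,731 − 187 abstaining = 1,544); 2/3 of 1544 = 1029.33, rounded up to 1030, so 1,030 needed; 1,030 in favor. Satisfied.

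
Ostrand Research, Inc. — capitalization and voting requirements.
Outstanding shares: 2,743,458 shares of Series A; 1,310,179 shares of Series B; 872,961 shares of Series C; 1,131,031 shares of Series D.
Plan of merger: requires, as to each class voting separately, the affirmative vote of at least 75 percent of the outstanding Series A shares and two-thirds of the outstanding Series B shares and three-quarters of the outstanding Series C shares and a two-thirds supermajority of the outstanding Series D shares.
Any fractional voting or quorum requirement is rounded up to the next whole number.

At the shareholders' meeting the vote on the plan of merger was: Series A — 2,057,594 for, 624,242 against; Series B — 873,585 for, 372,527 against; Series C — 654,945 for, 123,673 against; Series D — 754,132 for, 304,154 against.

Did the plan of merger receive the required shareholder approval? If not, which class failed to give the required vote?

Series A: 3/4 of 2743458 = 2057593.50, rounded up to 2057594; 2,057,594 required, 2,057,594 in favor — approved.
Series B: 2/3 of 1310179 = 873452.67, rounded up to 873453; 873,453 required, 873,585 in favor — approved.
Series C: 3/4 of 872961 = 654720.75, rounded up to 654721; 654,721 required, 654,945 in favor — approved.
Series D: 2/3 of 1131031 = 754020.67, rounded up to 754021; 754,021 required, 754,132 in favor — approved.

Approved — every class gave the required vote.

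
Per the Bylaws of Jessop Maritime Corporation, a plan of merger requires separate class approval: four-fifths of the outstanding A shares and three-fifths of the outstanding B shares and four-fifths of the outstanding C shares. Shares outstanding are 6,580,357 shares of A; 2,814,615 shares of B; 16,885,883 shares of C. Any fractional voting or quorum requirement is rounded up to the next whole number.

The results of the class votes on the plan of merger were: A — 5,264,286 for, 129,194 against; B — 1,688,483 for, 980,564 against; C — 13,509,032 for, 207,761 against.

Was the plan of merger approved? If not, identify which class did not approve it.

A: 4/5 of 6580357 = 5264285.60, rounded up to 5264286; 5,264,286 required, 5,264,286 in favor — approved.
B: 3/5 of 2814615 = 1688769; 1,688,769 required, 1,688,483 in favor — not approved.
C: 4/5 of 16885883 = 13508706.40, rounded up to 13508707; 13,508,707 required, 13,509,032 in favor — approved.

Not approved — the B shares did not give the required vote.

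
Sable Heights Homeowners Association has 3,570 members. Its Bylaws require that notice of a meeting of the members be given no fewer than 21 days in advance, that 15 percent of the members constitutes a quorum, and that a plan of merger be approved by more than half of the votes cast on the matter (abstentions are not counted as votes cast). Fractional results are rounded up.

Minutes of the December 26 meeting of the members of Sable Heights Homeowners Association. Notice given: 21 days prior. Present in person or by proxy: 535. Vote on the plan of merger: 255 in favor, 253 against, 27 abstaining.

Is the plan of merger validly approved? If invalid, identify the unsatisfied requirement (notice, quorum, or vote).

Invalid — quorum requirement not satisfied.

Notice: 21 days given; 21 required. Satisfied.
Quorum: 15% of 3,570 = 535.50, rounded up to 536; 535 present. Not satisfied.
Vote: requires a majority of the votes cast (535 − 27 abstaining = 508); a majority of 508 is 255, so 255 needed; 255 in favor. Satisfied.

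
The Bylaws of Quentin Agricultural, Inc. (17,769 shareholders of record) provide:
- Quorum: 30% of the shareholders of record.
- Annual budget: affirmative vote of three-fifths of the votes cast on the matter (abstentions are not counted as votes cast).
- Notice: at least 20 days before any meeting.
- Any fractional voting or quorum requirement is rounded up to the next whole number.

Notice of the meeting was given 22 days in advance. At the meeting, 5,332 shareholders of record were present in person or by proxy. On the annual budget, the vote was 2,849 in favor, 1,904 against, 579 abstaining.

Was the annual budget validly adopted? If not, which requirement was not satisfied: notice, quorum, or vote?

Invalid — vote requirement not satisfied.

Notice: 22 days given; 20 required. Satisfied.
Quorum: 30% of 17,769 = 5,330.70, rounded up to 5,331; 5,332 present. Satisfied.
Vote: requires three-fifths of the votes cast (5,332 − 579 abstaining = 4,753); 3/5 of 4753 = 2851.80, rounded up to 2852, so 2,852 needed; 2,849 in favor. Not satisfied.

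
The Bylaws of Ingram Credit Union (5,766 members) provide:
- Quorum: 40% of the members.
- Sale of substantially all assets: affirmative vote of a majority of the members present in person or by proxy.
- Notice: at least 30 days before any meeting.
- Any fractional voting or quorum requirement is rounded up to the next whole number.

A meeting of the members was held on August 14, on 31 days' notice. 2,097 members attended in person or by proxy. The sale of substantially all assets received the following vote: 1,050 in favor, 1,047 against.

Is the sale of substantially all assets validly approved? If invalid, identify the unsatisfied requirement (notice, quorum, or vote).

Notice: 31 days given; 30 required. Satisfied.
Quorum: 40% of 5,766 = 2,306.40, rounded up to 2,307; 2,097 present. Not satisfied.
Vote: requires a majority of those present (2,097); a majority of 2097 is 1049, so 1,049 needed; 1,050 in favor. Satisfied.

Invalid — quorum requirement not satisfied.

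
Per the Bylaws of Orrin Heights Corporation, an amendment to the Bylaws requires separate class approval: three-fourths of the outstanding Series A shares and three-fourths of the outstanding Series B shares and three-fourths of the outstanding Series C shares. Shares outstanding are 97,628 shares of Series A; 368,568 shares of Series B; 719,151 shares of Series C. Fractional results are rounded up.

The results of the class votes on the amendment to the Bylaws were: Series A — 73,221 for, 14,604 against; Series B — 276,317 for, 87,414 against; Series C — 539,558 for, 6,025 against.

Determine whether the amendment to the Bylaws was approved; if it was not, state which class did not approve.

Series A: 3/4 of 97628 = 73221; 73,221 required, 73,221 in favor — approved.
Series B: 3/4 of 368568 = 276426; 276,426 required, 276,317 in favor — not approved.
Series C: 3/4 of 719151 = 539363.25, rounded up to 539364; 539,364 required, 539,558 in favor — approved.

Not approved — the Series B shares did not give the required vote.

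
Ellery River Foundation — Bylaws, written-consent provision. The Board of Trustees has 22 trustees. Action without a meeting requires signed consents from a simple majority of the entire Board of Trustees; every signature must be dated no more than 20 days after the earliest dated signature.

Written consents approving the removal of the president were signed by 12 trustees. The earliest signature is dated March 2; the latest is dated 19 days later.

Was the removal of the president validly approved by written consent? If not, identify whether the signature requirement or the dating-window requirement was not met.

Effective — both the signature and dating-window requirements are satisfied.

Signatures required: a simple majority of 22 — a majority of 22 is 12, so 12 needed; 12 signed. Sufficient.
Dating window: the latest signature is 19 days after the earliest; the limit is 20 days. Within the window.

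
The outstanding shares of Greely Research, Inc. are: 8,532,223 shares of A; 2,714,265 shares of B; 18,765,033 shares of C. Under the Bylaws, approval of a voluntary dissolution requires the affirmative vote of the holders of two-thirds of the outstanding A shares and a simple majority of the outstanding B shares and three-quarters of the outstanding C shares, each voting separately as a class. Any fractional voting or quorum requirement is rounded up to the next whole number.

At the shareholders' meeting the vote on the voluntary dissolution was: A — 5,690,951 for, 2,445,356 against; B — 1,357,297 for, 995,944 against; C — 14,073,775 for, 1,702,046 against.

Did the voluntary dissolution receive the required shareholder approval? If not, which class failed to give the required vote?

A: 2/3 of 8532223 = 5688148.67, rounded up to 5688149; 5,688,149 required, 5,690,951 in favor — approved.
B: a majority of 2714265 is 1357133; 1,357,133 required, 1,357,297 in favor — approved.
C: 3/4 of 18765033 = 14073774.75, rounded up to 14073775; 14,073,775 required, 14,073,775 in favor — approved.

Approved — every class gave the required vote.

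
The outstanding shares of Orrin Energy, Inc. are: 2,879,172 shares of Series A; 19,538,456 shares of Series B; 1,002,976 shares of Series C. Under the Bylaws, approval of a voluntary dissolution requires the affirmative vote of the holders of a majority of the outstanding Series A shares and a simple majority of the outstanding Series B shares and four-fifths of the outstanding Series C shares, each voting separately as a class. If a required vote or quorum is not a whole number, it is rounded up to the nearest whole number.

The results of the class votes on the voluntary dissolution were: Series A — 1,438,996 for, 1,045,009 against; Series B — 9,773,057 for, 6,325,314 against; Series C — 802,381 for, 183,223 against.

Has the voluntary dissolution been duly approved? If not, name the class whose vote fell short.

Series A: a majority of 2879172 is 1439587; 1,439,587 required, 1,438,996 in favor — not approved.
Series B: a majority of 19538456 is 9769229; 9,769,229 required, 9,773,057 in favor — approved.
Series C: 4/5 of 1002976 = 802380.80, rounded up to 802381; 802,381 required, 802,381 in favor — approved.

Not approved — the Series A shares did not give the required vote.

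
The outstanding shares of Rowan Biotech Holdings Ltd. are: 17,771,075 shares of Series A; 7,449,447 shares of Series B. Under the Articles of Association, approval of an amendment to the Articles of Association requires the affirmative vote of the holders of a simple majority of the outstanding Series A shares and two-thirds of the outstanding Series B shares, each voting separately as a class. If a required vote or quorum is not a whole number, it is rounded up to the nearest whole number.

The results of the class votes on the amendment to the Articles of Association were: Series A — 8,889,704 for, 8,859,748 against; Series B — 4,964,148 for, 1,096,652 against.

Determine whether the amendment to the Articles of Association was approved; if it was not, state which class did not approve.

Not approved — the Series B shares did not give the required vote.

Series A: a majority of 17771075 is 8885538; 8,885,538 required, 8,889,704 in favor — approved.
Series B: 2/3 of 7449447 = 4966298; 4,966,298 required, 4,964,148 in favor — not approved.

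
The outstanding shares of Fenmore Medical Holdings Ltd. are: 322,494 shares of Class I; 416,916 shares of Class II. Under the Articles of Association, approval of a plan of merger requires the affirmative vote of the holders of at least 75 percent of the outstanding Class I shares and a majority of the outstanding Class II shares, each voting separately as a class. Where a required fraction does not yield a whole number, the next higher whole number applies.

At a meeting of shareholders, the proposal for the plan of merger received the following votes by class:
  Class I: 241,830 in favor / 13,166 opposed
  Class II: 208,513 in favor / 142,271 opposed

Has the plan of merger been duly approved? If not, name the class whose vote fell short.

Not approved — the Class I shares did not give the required vote.

Class I: 3/4 of 322494 = 241870.50, rounded up to 241871; 241,871 required, 241,830 in favor — not approved.
Class II: a majority of 416916 is 208459; 208,459 required, 208,513 in favor — approved.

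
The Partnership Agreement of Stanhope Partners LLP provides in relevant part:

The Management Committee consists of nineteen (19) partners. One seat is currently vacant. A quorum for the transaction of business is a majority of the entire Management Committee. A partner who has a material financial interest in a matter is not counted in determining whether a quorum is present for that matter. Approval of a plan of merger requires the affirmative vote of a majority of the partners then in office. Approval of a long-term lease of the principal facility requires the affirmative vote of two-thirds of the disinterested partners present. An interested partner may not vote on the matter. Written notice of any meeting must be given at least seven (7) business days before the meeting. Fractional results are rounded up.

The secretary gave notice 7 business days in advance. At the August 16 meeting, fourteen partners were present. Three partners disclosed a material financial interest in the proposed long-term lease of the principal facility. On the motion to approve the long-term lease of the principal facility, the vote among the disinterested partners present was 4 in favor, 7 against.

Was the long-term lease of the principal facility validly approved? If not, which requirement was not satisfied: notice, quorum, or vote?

Notice: 7 business days given; 7 required (7 ≥ 7). Satisfied.
Quorum: 14 present, but the 3 interested partners do not count, leaving 11. Quorum is 10. Satisfied.
Vote: the long-term lease of the principal facility requires two-thirds of the disinterested partners present (14 − 3 = 11). 2/3 of 11 = 7.33, rounded up to 8, so 8 affirmative votes are needed; 4 voted in favor. Not satisfied.

Invalid — vote requirement not satisfied.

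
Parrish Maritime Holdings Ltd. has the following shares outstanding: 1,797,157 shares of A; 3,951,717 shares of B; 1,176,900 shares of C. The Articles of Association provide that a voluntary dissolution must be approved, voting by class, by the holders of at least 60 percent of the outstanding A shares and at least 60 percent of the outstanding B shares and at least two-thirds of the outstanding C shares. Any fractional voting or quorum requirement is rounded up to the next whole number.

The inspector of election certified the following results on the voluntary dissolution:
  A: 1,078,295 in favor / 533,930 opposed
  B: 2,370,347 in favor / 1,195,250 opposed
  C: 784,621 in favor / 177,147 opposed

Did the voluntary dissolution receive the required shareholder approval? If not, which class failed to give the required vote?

A: 3/5 of 1797157 = 1078294.20, rounded up to 1078295; 1,078,295 required, 1,078,295 in favor — approved.
B: 3/5 of 3951717 = 2371030.20, rounded up to 2371031; 2,371,031 required, 2,370,347 in favor — not approved.
C: 2/3 of 1176900 = 784600; 784,600 required, 784,621 in favor — approved.

Not approved — the B shares did not give the required vote.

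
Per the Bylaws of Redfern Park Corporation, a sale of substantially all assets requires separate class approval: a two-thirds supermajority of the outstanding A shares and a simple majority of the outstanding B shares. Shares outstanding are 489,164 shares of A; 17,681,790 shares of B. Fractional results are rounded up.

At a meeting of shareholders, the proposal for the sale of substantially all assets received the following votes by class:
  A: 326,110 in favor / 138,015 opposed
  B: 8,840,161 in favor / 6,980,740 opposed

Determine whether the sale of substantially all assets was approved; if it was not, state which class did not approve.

A: 2/3 of 489164 = 326109.33, rounded up to 326110; 326,110 required, 326,110 in favor — approved.
B: a majority of 17681790 is 8840896; 8,840,896 required, 8,840,161 in favor — not approved.

Not approved — the B shares did not give the required vote.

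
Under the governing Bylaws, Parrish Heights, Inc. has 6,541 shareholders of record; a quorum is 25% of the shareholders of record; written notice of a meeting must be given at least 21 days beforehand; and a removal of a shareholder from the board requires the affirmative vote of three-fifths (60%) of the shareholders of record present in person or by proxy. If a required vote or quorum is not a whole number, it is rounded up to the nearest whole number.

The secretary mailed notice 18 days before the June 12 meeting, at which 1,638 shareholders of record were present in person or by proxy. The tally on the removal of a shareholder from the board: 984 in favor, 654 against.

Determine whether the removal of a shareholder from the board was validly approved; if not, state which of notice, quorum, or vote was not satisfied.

Invalid — notice requirement not satisfied.

Notice: 18 days given; 21 required. Not satisfied.
Quorum: 25% of 6,541 = 1,635.25, rounded up to 1,636; 1,638 present. Satisfied.
Vote: requires three-fifths of those present (1,638); 3/5 of 1638 = 982.80, rounded up to 983, so 983 needed; 984 in favor. Satisfied.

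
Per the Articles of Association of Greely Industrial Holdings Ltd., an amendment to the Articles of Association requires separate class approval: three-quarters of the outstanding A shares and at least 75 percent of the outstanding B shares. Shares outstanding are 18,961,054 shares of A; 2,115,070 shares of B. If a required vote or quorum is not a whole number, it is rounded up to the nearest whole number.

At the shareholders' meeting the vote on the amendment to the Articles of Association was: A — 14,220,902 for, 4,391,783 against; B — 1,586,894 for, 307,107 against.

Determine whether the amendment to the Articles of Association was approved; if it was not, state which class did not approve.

Approved — every class gave the required vote.

A: 3/4 of 18961054 = 14220790.50, rounded up to 14220791; 14,220,791 required, 14,220,902 in favor — approved.
B: 3/4 of 2115070 = 1586302.50, rounded up to 1586303; 1,586,303 required, 1,586,894 in favor — approved.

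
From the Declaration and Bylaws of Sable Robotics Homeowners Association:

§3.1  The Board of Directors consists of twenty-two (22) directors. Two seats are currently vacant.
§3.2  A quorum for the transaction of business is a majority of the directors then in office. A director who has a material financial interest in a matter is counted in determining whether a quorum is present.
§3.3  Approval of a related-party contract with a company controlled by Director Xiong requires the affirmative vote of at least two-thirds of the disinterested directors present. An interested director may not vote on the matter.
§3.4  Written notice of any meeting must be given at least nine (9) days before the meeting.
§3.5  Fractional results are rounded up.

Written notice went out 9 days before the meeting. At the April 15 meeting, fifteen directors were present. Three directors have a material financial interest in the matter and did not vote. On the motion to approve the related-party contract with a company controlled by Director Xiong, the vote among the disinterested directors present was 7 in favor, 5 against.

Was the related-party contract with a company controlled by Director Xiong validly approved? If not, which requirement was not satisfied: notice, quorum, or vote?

Notice: 9 days given; 9 required (9 ≥ 9). Satisfied.
Quorum: 15 present (interested directors count toward quorum); quorum is 11. Satisfied.
Vote: the related-party contract with a company controlled by Director Xiong requires two-thirds of the disinterested directors present (15 − 3 = 12). 2/3 of 12 = 8, so 8 affirmative votes are needed; 7 voted in favor. Not satisfied.

Invalid — vote requirement not satisfied.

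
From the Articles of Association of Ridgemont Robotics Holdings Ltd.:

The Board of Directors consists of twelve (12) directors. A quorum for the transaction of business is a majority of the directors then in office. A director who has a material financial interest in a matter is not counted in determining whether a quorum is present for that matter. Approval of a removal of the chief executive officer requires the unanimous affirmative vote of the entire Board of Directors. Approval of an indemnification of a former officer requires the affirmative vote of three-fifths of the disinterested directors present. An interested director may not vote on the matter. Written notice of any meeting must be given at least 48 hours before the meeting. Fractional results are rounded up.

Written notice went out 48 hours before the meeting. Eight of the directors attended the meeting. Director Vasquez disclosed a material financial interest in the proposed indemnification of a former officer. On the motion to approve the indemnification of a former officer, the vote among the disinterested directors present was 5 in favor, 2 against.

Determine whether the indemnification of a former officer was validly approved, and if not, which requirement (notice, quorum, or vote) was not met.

Notice: 48 hours given; 48 required (48 ≥ 48). Satisfied.
Quorum: 8 present, but the 1 interested director does not count, leaving 7. Quorum is 7. Satisfied.
Vote: the indemnification of a former officer requires three-fifths of the disinterested directors present (8 − 1 = 7). 3/5 of 7 = 4.20, rounded up to 5, so 5 affirmative votes are needed; 5 voted in favor. Satisfied.

Valid — all requirements satisfied.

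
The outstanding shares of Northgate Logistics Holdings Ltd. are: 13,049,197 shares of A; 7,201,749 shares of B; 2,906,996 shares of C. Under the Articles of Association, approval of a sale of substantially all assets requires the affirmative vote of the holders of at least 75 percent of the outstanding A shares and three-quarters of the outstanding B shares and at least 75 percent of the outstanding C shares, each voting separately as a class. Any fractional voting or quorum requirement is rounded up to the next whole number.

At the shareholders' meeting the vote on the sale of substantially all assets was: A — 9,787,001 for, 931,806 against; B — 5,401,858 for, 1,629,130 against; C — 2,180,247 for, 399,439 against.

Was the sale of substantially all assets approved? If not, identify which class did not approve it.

A: 3/4 of 13049197 = 9786897.75, rounded up to 9786898; 9,786,898 required, 9,787,001 in favor — approved.
B: 3/4 of 7201749 = 5401311.75, rounded up to 5401312; 5,401,312 required, 5,401,858 in favor — approved.
C: 3/4 of 2906996 = 2180247; 2,180,247 required, 2,180,247 in favor — approved.

Approved — every class gave the required vote.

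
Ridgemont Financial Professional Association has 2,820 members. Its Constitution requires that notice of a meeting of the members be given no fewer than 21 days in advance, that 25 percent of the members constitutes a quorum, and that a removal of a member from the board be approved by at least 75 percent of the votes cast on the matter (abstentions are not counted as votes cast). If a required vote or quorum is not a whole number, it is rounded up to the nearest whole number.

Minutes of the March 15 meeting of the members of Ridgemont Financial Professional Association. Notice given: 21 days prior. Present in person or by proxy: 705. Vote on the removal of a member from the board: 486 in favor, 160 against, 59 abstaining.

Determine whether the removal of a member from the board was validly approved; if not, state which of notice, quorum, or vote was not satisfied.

Notice: 21 days given; 21 required. Satisfied.
Quorum: 25% of 2,820 = 705; 705 present. Satisfied.
Vote: requires three-fourths of the votes cast (705 − 59 abstaining = 646); 3/4 of 646 = 484.50, rounded up to 485, so 485 needed; 486 in favor. Satisfied.

Valid — all requirements satisfied.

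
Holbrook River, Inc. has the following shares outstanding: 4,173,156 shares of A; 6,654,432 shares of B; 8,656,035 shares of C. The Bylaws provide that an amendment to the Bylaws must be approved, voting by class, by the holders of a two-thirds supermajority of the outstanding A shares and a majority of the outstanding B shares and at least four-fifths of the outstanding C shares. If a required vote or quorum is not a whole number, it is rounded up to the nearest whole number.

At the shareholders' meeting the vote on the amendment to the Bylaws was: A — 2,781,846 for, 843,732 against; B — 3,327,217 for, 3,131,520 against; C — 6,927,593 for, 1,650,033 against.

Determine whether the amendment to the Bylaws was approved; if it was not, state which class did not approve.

A: 2/3 of 4173156 = 2782104; 2,782,104 required, 2,781,846 in favor — not approved.
B: a majority of 6654432 is 3327217; 3,327,217 required, 3,327,217 in favor — approved.
C: 4/5 of 8656035 = 6924828; 6,924,828 required, 6,927,593 in favor — approved.

Not approved — the A shares did not give the required vote.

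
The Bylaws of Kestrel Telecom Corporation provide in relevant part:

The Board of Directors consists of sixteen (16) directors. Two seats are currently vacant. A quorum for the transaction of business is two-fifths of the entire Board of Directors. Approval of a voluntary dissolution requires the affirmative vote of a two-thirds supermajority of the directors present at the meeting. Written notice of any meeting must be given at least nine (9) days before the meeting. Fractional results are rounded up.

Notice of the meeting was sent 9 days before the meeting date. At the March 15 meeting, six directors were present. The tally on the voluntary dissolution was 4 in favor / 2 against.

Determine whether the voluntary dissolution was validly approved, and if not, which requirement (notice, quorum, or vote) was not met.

Notice: 9 days given; 9 required (9 ≥ 9). Satisfied.
Quorum: 6 present; quorum is 7. Not satisfied.
Vote: the voluntary dissolution requires two-thirds of the directors present (6). 2/3 of 6 = 4, so 4 affirmative votes are needed; 4 voted in favor. Satisfied. (Moot — without a quorum no business can be validly transacted.)

Invalid — quorum requirement not satisfied.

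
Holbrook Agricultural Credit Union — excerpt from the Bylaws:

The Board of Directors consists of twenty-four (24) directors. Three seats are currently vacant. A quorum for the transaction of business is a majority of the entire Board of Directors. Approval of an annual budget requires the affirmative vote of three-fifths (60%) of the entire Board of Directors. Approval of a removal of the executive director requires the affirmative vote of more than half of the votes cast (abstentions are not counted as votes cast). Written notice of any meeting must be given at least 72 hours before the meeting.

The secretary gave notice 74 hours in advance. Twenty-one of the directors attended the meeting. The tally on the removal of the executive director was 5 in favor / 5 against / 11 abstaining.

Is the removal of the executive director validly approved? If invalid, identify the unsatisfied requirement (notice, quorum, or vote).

Invalid — vote requirement not satisfied.

Notice: 74 hours given; 72 required (74 ≥ 72). Satisfied.
Quorum: 21 present; quorum is 13. Satisfied.
Vote: the removal of the executive director requires a majority of the votes cast (21 present − 11 abstaining = 10). A majority of 10 is 6, so 6 affirmative votes are needed; 5 voted in favor. Not satisfied.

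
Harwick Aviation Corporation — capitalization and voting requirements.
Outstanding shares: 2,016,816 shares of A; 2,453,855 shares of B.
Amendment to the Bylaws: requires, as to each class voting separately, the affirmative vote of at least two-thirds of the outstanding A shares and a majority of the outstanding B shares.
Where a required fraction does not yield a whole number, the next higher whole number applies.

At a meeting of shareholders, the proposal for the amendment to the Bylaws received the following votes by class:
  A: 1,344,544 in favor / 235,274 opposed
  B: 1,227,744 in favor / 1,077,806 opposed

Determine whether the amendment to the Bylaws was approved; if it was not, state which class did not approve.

Approved — every class gave the required vote.

A: 2/3 of 2016816 = 1344544; 1,344,544 required, 1,344,544 in favor — approved.
B: a majority of 2453855 is 1226928; 1,226,928 required, 1,227,744 in favor — approved.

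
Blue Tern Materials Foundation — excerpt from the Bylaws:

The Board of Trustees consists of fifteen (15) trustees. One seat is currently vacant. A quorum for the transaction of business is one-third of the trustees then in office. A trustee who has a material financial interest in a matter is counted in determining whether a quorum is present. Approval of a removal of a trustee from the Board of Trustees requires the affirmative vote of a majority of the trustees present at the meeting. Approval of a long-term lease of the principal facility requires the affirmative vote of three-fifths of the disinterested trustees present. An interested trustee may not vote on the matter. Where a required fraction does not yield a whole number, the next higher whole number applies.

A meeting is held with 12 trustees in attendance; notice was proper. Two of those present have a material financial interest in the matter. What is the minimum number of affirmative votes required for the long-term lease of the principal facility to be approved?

The long-term lease of the principal facility requires three-fifths of the disinterested trustees present (12 − 2 = 10).
3/5 of 10 = 6.

6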